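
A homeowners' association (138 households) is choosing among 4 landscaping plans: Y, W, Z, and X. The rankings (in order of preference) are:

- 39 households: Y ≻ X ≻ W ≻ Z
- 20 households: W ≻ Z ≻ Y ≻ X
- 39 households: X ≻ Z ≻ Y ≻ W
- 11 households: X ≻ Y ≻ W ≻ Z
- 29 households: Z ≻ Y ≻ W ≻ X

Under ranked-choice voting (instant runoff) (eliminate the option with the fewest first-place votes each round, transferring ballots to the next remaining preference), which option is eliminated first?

W

Round 1: Y 39, W 20, Z 29, X 50. Eliminate W.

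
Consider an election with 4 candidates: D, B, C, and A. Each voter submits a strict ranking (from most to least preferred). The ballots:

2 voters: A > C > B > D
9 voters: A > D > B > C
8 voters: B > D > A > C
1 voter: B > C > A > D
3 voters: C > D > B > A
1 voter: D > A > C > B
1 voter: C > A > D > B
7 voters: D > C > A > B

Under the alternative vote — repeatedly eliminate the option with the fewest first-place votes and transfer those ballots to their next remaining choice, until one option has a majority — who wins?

D

Round 1: D 8, B 9, C 4, A 11. Eliminate C.
Round 2: D 11, B 9, A 12. Eliminate B.
Round 3: D 19, A 13. D has a majority.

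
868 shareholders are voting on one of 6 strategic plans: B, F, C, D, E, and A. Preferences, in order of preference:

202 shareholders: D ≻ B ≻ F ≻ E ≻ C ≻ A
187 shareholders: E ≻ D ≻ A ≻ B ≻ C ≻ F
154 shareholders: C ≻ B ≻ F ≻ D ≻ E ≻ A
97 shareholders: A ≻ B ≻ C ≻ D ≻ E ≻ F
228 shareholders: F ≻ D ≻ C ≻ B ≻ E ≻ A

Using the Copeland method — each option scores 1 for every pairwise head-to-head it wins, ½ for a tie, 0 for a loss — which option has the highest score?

D

B: beats F, C, E, and A; loses to D → score 4.
F: beats E and A; loses to B, C, and D → score 2.
C: beats F, E, and A; loses to B and D → score 3.
D: beats B, F, C, E, and A → score 5.
E: beats A; loses to B, F, C, and D → score 1.
A: loses to B, F, C, D, and E → score 0.
D has the best pairwise record.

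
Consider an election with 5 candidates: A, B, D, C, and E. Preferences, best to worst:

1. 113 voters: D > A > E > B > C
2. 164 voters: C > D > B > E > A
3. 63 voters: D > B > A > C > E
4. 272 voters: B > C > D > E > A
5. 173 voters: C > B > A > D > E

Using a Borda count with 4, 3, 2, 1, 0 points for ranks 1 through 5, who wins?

A: 113·3 + 164·0 + 63·2 + 272·0 + 173·2 = 811
B: 113·1 + 164·2 + 63·3 + 272·4 + 173·3 = 2237
D: 113·4 + 164·3 + 63·4 + 272·2 + 173·1 = 1913
C: 113·0 + 164·4 + 63·1 + 272·3 + 173·4 = 2227
E: 113·2 + 164·1 + 63·0 + 272·1 + 173·0 = 662
B has the highest Borda score (2237).

B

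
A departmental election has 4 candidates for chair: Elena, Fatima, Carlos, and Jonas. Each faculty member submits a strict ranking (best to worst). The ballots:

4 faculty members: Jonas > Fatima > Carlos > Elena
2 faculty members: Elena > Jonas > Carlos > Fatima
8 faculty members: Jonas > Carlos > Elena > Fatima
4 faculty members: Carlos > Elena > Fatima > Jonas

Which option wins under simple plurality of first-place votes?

Jonas

First-place votes: Elena 2, Fatima 0, Carlos 4, Jonas 12.
Jonas has the most first-place votes.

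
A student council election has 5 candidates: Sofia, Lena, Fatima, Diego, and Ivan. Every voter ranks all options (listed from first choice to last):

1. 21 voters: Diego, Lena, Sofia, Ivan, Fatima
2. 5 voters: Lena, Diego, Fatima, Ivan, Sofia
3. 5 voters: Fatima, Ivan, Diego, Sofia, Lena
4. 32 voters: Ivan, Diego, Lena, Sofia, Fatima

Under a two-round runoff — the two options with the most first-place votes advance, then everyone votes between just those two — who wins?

Ivan

Round 1 first-place votes: Sofia 0, Lena 5, Fatima 5, Diego 21, Ivan 32.
Ivan and Diego advance.
Runoff: Ivan is preferred to Diego by 37 voters; Diego by 26.
Ivan wins the runoff.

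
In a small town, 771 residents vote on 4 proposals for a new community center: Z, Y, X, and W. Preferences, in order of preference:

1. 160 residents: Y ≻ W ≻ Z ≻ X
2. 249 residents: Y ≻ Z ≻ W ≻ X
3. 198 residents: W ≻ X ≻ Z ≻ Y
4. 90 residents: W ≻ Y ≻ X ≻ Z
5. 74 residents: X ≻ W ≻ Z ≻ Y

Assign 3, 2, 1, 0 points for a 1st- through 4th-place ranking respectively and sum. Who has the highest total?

W

Z: 160·1 + 249·2 + 198·1 + 90·0 + 74·1 = 930
Y: 160·3 + 249·3 + 198·0 + 90·2 + 74·0 = 1407
X: 160·0 + 249·0 + 198·2 + 90·1 + 74·3 = 708
W: 160·2 + 249·1 + 198·3 + 90·3 + 74·2 = 1581
W has the highest Borda score (1581).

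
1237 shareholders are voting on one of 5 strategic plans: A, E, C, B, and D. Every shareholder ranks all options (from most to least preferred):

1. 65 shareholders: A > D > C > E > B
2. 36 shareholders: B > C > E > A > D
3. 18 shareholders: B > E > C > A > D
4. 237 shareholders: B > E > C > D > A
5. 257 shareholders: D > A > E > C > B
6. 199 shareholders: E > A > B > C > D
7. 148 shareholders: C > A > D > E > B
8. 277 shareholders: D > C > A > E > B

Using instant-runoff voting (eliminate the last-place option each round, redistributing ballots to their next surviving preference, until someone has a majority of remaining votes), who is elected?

Round 1: A 65, E 199, C 148, B 291, D 534. Eliminate A.
Round 2: E 199, C 148, B 291, D 599. Eliminate C.
Round 3: E 199, B 291, D 747. D has a majority.

D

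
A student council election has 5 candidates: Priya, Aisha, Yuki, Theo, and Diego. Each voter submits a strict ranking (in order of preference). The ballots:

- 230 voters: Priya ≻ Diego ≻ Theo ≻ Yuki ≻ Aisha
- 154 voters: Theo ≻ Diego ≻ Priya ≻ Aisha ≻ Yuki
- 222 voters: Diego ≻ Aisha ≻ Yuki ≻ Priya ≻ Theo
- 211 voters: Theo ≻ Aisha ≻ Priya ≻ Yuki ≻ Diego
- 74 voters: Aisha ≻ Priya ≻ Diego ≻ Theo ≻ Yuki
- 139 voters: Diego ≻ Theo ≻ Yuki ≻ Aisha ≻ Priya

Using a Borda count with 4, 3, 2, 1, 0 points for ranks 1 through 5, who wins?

Priya: 230·4 + 154·2 + 222·1 + 211·2 + 74·3 + 139·0 = 2094
Aisha: 230·0 + 154·1 + 222·3 + 211·3 + 74·4 + 139·1 = 1888
Yuki: 230·1 + 154·0 + 222·2 + 211·1 + 74·0 + 139·2 = 1163
Theo: 230·2 + 154·4 + 222·0 + 211·4 + 74·1 + 139·3 = 2411
Diego: 230·3 + 154·3 + 222·4 + 211·0 + 74·2 + 139·4 = 2744
Diego has the highest Borda score (2744).

Diego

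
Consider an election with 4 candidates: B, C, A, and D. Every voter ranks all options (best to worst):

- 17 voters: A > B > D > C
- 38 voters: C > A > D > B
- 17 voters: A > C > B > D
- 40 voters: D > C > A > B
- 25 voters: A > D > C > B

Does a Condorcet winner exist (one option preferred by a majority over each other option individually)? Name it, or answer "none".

none

Checking pairwise contests:
C beats B 120–17.
D beats C 82–55.
C beats A 78–59.
A beats D 97–40.
Every option loses at least one head-to-head, so there is no Condorcet winner.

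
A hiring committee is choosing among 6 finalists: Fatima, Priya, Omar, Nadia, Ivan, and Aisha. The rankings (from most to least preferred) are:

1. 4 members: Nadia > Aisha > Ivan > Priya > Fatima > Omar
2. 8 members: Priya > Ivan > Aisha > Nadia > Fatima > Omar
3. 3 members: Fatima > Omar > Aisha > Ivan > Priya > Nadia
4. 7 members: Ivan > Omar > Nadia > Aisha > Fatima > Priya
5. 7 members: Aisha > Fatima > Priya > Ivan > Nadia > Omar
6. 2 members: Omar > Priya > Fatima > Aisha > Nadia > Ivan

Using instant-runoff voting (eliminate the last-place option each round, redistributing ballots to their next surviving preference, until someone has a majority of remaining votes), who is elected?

Round 1: Fatima 3, Priya 8, Omar 2, Nadia 4, Ivan 7, Aisha 7. Eliminate Omar.
Round 2: Fatima 3, Priya 10, Nadia 4, Ivan 7, Aisha 7. Eliminate Fatima.
Round 3: Priya 10, Nadia 4, Ivan 7, Aisha 10. Eliminate Nadia.
Round 4: Priya 10, Ivan 7, Aisha 14. Eliminate Ivan.
Round 5: Priya 10, Aisha 21. Aisha has a majority.

Aisha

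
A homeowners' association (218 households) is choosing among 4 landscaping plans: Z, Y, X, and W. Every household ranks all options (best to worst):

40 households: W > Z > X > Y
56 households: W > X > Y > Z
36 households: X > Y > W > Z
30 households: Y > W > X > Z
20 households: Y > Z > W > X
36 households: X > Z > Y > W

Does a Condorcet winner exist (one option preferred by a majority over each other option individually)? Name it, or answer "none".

Checking pairwise contests:
Y beats Z 142–76.
X beats Y 168–50.
W beats X 146–72.
Y beats W 122–96.
Every option loses at least one head-to-head, so there is no Condorcet winner.

none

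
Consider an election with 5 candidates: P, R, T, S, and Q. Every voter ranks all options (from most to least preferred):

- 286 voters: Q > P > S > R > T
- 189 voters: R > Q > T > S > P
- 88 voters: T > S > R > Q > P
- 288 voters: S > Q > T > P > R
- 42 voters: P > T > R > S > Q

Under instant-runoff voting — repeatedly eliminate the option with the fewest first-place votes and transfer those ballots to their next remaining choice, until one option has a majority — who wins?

Q

Round 1: P 42, R 189, T 88, S 288, Q 286. Eliminate P.
Round 2: R 189, T 130, S 288, Q 286. Eliminate T.
Round 3: R 231, S 376, Q 286. Eliminate R.
Round 4: S 418, Q 475. Q has a majority.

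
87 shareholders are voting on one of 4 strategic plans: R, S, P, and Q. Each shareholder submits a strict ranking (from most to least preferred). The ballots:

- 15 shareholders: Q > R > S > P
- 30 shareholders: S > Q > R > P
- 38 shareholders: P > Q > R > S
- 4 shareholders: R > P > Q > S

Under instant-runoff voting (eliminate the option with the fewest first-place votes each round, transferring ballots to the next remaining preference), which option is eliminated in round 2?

Round 1: R 4, S 30, P 38, Q 15. Eliminate R.
Round 2: S 30, P 42, Q 15. Eliminate Q.

Q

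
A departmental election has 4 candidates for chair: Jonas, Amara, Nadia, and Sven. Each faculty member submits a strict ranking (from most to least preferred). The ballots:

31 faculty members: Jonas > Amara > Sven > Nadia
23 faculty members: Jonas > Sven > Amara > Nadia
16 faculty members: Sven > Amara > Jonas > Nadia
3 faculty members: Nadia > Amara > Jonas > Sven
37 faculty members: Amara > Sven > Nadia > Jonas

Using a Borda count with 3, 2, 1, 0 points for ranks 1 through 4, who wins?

Jonas: 31·3 + 23·3 + 16·1 + 3·1 + 37·0 = 181
Amara: 31·2 + 23·1 + 16·2 + 3·2 + 37·3 = 234
Nadia: 31·0 + 23·0 + 16·0 + 3·3 + 37·1 = 46
Sven: 31·1 + 23·2 + 16·3 + 3·0 + 37·2 = 199
Amara has the highest Borda score (234).

Amara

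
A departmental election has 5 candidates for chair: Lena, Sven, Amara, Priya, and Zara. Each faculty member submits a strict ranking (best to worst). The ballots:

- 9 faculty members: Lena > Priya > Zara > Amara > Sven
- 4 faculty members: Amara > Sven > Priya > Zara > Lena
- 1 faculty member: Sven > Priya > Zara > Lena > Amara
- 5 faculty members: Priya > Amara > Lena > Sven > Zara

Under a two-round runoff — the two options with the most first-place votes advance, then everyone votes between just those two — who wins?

Priya

Round 1 first-place votes: Lena 9, Sven 1, Amara 4, Priya 5, Zara 0.
Lena and Priya advance.
Runoff: Lena is preferred to Priya by 9 voters; Priya by 10.
Priya wins the runoff.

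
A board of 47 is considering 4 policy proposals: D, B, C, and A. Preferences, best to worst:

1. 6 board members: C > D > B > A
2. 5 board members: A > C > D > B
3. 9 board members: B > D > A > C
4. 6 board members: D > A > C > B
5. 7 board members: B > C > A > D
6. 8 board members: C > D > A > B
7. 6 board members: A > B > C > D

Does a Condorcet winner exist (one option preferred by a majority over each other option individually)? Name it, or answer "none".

Checking pairwise contests:
C beats D 32–15.
D beats B 25–22.
A beats C 26–21.
D beats A 29–18.
Every option loses at least one head-to-head, so there is no Condorcet winner.

none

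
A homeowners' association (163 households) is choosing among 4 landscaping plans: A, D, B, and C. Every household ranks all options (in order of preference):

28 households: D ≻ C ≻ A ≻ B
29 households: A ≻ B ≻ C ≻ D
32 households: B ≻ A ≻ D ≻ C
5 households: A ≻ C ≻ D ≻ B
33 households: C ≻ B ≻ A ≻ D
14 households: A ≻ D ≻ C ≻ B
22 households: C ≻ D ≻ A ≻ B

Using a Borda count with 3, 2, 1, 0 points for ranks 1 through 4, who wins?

A: 28·1 + 29·3 + 32·2 + 5·3 + 33·1 + 14·3 + 22·1 = 291
D: 28·3 + 29·0 + 32·1 + 5·1 + 33·0 + 14·2 + 22·2 = 193
B: 28·0 + 29·2 + 32·3 + 5·0 + 33·2 + 14·0 + 22·0 = 220
C: 28·2 + 29·1 + 32·0 + 5·2 + 33·3 + 14·1 + 22·3 = 274
A has the highest Borda score (291).

A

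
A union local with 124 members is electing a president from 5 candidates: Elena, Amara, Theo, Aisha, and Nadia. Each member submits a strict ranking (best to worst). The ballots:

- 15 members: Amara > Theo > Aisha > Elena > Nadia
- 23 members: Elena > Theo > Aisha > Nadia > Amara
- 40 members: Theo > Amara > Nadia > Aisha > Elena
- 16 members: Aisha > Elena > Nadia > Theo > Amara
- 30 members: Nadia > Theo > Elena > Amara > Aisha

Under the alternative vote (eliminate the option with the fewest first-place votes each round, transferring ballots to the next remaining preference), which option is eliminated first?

Round 1: Elena 23, Amara 15, Theo 40, Aisha 16, Nadia 30. Eliminate Amara.

Amara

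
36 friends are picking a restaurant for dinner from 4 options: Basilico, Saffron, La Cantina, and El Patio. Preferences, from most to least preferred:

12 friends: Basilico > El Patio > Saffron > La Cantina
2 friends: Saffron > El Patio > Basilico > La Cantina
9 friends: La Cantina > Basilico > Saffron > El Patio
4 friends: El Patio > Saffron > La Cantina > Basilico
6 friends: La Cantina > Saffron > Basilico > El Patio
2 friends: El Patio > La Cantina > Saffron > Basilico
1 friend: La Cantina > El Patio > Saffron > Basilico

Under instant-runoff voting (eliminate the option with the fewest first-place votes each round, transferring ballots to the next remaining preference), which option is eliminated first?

Round 1: Basilico 12, Saffron 2, La Cantina 16, El Patio 6. Eliminate Saffron.

Saffron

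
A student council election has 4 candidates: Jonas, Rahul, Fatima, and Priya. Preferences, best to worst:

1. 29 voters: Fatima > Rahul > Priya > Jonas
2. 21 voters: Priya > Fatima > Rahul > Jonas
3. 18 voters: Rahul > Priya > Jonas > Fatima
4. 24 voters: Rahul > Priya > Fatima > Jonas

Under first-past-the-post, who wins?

Rahul

First-place votes: Jonas 0, Rahul 42, Fatima 29, Priya 21.
Rahul has the most first-place votes.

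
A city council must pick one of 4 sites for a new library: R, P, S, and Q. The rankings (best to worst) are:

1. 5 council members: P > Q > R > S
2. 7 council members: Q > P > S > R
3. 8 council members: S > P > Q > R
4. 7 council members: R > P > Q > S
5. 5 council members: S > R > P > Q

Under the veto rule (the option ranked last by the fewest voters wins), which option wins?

Last-place votes: R 15, P 0, S 12, Q 5.
P is ranked last by the fewest voters, so P wins.

P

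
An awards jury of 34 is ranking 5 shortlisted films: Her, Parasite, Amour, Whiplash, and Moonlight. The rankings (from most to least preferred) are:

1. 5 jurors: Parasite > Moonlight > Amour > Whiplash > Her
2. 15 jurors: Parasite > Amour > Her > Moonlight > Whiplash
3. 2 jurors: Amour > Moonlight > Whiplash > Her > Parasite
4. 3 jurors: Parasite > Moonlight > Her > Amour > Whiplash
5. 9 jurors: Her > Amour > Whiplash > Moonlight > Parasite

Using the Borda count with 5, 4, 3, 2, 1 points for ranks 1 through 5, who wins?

Amour

Her: 5·1 + 15·3 + 2·2 + 3·3 + 9·5 = 108
Parasite: 5·5 + 15·5 + 2·1 + 3·5 + 9·1 = 126
Amour: 5·3 + 15·4 + 2·5 + 3·2 + 9·4 = 127
Whiplash: 5·2 + 15·1 + 2·3 + 3·1 + 9·3 = 61
Moonlight: 5·4 + 15·2 + 2·4 + 3·4 + 9·2 = 88
Amour has the highest Borda score (127).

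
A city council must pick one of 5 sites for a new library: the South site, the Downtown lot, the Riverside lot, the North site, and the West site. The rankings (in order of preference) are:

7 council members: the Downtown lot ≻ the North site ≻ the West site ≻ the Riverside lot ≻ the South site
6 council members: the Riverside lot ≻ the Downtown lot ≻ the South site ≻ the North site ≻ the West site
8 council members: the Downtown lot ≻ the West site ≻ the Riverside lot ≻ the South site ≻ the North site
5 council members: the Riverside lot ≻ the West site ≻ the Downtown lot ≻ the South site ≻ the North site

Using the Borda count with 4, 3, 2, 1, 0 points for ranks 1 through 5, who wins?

the South site: 7·0 + 6·2 + 8·1 + 5·1 = 25
the Downtown lot: 7·4 + 6·3 + 8·4 + 5·2 = 88
the Riverside lot: 7·1 + 6·4 + 8·2 + 5·4 = 67
the North site: 7·3 + 6·1 + 8·0 + 5·0 = 27
the West site: 7·2 + 6·0 + 8·3 + 5·3 = 53
the Downtown lot has the highest Borda score (88).

the Downtown lot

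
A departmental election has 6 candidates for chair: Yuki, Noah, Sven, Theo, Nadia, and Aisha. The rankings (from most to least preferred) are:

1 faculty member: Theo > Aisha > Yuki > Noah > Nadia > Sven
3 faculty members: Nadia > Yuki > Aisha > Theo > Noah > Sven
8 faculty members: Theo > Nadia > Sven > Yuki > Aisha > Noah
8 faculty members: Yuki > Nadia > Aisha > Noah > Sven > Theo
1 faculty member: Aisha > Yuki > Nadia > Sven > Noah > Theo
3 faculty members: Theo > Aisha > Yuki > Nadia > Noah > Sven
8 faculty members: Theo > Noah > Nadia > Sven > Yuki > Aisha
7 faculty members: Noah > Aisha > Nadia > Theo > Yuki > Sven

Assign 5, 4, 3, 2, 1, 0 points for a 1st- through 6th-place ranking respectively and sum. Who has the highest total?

Yuki: 1·3 + 3·4 + 8·2 + 8·5 + 1·4 + 3·3 + 8·1 + 7·1 = 99
Noah: 1·2 + 3·1 + 8·0 + 8·2 + 1·1 + 3·1 + 8·4 + 7·5 = 92
Sven: 1·0 + 3·0 + 8·3 + 8·1 + 1·2 + 3·0 + 8·2 + 7·0 = 50
Theo: 1·5 + 3·2 + 8·5 + 8·0 + 1·0 + 3·5 + 8·5 + 7·2 = 120
Nadia: 1·1 + 3·5 + 8·4 + 8·4 + 1·3 + 3·2 + 8·3 + 7·3 = 134
Aisha: 1·4 + 3·3 + 8·1 + 8·3 + 1·5 + 3·4 + 8·0 + 7·4 = 90
Nadia has the highest Borda score (134).

Nadia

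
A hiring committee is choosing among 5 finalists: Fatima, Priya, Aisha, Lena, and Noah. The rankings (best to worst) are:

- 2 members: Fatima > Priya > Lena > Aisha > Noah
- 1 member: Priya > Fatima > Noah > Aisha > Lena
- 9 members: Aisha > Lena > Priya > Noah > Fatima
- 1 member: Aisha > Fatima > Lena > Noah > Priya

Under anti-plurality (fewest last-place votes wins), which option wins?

Last-place votes: Fatima 9, Priya 1, Aisha 0, Lena 1, Noah 2.
Aisha is ranked last by the fewest voters, so Aisha wins.

Aisha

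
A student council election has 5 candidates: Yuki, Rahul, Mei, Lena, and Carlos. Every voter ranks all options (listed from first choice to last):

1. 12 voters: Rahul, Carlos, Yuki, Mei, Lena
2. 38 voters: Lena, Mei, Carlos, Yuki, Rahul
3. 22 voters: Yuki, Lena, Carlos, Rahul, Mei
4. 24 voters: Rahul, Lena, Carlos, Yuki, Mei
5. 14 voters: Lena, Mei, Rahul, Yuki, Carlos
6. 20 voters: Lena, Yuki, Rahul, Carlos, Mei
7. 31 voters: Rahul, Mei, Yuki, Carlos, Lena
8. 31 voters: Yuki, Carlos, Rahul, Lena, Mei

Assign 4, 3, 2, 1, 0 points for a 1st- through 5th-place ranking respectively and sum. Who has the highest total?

Lena

Yuki: 12·2 + 38·1 + 22·4 + 24·1 + 14·1 + 20·3 + 31·2 + 31·4 = 434
Rahul: 12·4 + 38·0 + 22·1 + 24·4 + 14·2 + 20·2 + 31·4 + 31·2 = 420
Mei: 12·1 + 38·3 + 22·0 + 24·0 + 14·3 + 20·0 + 31·3 + 31·0 = 261
Lena: 12·0 + 38·4 + 22·3 + 24·3 + 14·4 + 20·4 + 31·0 + 31·1 = 457
Carlos: 12·3 + 38·2 + 22·2 + 24·2 + 14·0 + 20·1 + 31·1 + 31·3 = 348
Lena has the highest Borda score (457).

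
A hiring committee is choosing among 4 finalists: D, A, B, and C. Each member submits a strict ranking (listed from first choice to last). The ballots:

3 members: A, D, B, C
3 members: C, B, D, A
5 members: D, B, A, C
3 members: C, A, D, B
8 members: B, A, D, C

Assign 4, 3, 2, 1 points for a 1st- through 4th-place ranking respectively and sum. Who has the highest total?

D: 3·3 + 3·2 + 5·4 + 3·2 + 8·2 = 57
A: 3·4 + 3·1 + 5·2 + 3·3 + 8·3 = 58
B: 3·2 + 3·3 + 5·3 + 3·1 + 8·4 = 65
C: 3·1 + 3·4 + 5·1 + 3·4 + 8·1 = 40
B has the highest Borda score (65).

B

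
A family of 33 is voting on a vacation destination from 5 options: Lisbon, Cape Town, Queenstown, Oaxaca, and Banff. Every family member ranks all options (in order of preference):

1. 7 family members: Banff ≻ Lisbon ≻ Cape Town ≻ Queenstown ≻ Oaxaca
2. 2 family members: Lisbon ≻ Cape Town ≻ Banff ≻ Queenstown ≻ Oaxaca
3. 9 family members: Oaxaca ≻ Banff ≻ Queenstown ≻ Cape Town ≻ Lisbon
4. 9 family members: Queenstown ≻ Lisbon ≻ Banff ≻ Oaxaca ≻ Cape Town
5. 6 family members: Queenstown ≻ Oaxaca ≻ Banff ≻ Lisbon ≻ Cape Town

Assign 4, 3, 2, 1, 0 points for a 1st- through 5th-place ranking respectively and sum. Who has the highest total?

Lisbon: 7·3 + 2·4 + 9·0 + 9·3 + 6·1 = 62
Cape Town: 7·2 + 2·3 + 9·1 + 9·0 + 6·0 = 29
Queenstown: 7·1 + 2·1 + 9·2 + 9·4 + 6·4 = 87
Oaxaca: 7·0 + 2·0 + 9·4 + 9·1 + 6·3 = 63
Banff: 7·4 + 2·2 + 9·3 + 9·2 + 6·2 = 89
Banff has the highest Borda score (89).

Banff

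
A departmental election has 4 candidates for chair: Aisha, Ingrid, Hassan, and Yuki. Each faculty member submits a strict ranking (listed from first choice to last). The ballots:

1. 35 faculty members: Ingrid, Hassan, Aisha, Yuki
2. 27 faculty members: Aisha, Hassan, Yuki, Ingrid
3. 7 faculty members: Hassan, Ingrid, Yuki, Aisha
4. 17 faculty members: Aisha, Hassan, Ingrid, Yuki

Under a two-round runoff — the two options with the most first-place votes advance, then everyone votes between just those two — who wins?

Aisha

Round 1 first-place votes: Aisha 44, Ingrid 35, Hassan 7, Yuki 0.
Aisha and Ingrid advance.
Runoff: Aisha is preferred to Ingrid by 44 voters; Ingrid by 42.
Aisha wins the runoff.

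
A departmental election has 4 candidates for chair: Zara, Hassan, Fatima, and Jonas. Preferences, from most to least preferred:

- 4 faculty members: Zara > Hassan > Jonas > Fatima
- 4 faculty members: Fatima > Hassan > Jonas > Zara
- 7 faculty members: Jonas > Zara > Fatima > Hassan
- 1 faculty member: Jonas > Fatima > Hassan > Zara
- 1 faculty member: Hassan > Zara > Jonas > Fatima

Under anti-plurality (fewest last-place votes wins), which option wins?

Last-place votes: Zara 5, Hassan 7, Fatima 5, Jonas 0.
Jonas is ranked last by the fewest voters, so Jonas wins.

Jonas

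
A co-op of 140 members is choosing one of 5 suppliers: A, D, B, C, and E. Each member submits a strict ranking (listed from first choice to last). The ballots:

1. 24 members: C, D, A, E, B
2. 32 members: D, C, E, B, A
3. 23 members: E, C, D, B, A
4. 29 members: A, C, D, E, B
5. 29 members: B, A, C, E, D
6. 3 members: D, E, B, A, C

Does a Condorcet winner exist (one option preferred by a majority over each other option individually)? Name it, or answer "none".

C vs A: 79–61 for C.
C vs D: 105–35 for C.
C vs B: 108–32 for C.
C vs E: 114–26 for C.
C beats every other option head-to-head.

C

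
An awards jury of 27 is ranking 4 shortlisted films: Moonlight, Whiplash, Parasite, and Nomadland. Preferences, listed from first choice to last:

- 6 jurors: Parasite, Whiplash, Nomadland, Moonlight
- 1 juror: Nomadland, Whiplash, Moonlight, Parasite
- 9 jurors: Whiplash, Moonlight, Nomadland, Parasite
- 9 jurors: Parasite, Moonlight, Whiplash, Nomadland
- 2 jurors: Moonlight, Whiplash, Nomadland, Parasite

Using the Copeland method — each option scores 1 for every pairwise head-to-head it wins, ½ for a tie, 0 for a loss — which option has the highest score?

Parasite

Moonlight: beats Nomadland; loses to Whiplash and Parasite → score 1.
Whiplash: beats Moonlight and Nomadland; loses to Parasite → score 2.
Parasite: beats Moonlight, Whiplash, and Nomadland → score 3.
Nomadland: loses to Moonlight, Whiplash, and Parasite → score 0.
Parasite has the best pairwise record.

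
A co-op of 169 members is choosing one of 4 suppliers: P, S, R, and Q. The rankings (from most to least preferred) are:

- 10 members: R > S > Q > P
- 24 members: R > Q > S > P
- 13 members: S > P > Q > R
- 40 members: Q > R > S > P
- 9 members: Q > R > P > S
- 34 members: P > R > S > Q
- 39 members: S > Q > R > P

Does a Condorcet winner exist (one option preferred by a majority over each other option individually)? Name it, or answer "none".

Checking pairwise contests:
S beats P 126–43.
R beats S 117–52.
Q beats R 101–68.
S beats Q 96–73.
Every option loses at least one head-to-head, so there is no Condorcet winner.

none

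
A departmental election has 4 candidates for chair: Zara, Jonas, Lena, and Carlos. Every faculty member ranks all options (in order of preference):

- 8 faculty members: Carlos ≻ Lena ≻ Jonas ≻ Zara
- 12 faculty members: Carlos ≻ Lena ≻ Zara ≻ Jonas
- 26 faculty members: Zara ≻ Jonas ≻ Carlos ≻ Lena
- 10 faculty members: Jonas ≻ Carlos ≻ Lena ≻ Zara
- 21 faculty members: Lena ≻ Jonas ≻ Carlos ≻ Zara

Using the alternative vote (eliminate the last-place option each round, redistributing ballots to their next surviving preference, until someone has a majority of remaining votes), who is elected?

Round 1: Zara 26, Jonas 10, Lena 21, Carlos 20. Eliminate Jonas.
Round 2: Zara 26, Lena 21, Carlos 30. Eliminate Lena.
Round 3: Zara 26, Carlos 51. Carlos has a majority.

Carlos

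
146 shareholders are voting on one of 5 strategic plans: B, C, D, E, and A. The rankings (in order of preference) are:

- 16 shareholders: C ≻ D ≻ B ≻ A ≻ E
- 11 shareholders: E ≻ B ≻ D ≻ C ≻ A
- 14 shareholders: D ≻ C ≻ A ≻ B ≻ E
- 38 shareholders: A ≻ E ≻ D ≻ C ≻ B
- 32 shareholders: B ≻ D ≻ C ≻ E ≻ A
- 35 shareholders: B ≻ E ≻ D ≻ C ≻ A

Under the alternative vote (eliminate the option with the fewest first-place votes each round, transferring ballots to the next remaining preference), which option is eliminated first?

Round 1: B 67, C 16, D 14, E 11, A 38. Eliminate E.

E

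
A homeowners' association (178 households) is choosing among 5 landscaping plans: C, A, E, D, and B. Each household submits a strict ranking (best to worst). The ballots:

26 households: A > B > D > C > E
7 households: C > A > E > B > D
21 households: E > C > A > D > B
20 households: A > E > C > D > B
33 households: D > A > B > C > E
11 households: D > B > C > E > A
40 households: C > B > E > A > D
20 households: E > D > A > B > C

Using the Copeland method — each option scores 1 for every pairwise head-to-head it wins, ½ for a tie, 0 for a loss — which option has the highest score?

C: beats E; loses to A, D, and B → score 1.
A: beats C, D, and B; loses to E → score 3.
E: beats A and D; loses to C and B → score 2.
D: beats C and B; loses to A and E → score 2.
B: beats C and E; loses to A and D → score 2.
A has the best pairwise record.

A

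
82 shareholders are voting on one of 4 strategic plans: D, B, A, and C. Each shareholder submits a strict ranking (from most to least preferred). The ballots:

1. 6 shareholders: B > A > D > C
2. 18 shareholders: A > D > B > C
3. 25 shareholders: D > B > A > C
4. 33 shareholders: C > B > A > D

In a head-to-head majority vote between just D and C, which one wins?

Voters preferring D to C: 49; preferring C to D: 33.
D wins the head-to-head.

D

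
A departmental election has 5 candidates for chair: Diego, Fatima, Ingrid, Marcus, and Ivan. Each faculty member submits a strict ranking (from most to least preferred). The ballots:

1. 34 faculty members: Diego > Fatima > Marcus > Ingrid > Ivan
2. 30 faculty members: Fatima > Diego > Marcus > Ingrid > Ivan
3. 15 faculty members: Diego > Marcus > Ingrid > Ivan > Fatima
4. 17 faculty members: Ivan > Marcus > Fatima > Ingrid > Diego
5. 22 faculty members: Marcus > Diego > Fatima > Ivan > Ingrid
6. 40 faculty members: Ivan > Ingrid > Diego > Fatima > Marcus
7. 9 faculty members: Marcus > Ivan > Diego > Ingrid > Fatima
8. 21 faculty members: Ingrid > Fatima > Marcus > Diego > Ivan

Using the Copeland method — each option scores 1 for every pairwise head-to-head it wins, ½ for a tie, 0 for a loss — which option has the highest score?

Diego: beats Fatima, Ingrid, Marcus, and Ivan → score 4.
Fatima: beats Ingrid, Marcus, and Ivan; loses to Diego → score 3.
Ingrid: beats Ivan; loses to Diego, Fatima, and Marcus → score 1.
Marcus: beats Ingrid and Ivan; loses to Diego and Fatima → score 2.
Ivan: loses to Diego, Fatima, Ingrid, and Marcus → score 0.
Diego has the best pairwise record.

Diego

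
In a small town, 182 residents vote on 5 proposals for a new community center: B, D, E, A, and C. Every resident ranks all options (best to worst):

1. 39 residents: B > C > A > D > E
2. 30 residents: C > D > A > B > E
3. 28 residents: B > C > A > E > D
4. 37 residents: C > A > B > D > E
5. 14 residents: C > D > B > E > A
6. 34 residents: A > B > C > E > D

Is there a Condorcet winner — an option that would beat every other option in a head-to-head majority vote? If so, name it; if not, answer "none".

none

Checking pairwise contests:
A beats B 101–81.
B beats D 138–44.
B beats E 182–0.
C beats A 148–34.
B beats C 101–81.
Every option loses at least one head-to-head, so there is no Condorcet winner.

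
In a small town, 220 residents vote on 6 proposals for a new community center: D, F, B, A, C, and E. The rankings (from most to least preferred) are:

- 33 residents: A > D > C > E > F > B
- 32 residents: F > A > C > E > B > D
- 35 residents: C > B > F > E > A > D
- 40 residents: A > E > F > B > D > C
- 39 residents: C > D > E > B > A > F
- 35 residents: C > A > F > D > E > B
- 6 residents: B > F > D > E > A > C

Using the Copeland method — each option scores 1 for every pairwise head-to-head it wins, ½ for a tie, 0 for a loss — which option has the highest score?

A

D: beats E; loses to F, B, A, and C → score 1.
F: beats D and B; loses to A, C, and E → score 2.
B: beats D; loses to F, A, C, and E → score 1.
A: beats D, F, B, C, and E → score 5.
C: beats D, F, B, and E; loses to A → score 4.
E: beats F and B; loses to D, A, and C → score 2.
A has the best pairwise record.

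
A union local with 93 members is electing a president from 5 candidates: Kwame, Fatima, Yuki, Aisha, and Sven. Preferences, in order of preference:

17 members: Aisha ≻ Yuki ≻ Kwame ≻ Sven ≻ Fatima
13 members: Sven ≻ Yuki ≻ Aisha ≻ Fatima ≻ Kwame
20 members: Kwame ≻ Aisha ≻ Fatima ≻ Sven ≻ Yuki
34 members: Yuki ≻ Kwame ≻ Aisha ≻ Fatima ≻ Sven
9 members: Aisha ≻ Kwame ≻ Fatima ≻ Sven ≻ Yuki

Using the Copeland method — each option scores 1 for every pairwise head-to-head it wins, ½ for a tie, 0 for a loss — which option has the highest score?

Kwame: beats Fatima, Aisha, and Sven; loses to Yuki → score 3.
Fatima: beats Sven; loses to Kwame, Yuki, and Aisha → score 1.
Yuki: beats Kwame, Fatima, Aisha, and Sven → score 4.
Aisha: beats Fatima and Sven; loses to Kwame and Yuki → score 2.
Sven: loses to Kwame, Fatima, Yuki, and Aisha → score 0.
Yuki has the best pairwise record.

Yuki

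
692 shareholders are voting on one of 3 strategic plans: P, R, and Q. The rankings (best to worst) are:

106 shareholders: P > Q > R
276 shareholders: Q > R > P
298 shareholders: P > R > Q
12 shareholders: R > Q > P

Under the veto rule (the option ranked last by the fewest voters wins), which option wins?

R

Last-place votes: P 288, R 106, Q 298.
R is ranked last by the fewest voters, so R wins.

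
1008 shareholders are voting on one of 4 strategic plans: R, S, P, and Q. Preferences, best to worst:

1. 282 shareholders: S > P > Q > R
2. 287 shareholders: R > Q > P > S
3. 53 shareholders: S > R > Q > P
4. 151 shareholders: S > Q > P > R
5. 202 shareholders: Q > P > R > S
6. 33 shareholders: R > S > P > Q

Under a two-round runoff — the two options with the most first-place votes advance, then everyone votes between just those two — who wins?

Round 1 first-place votes: R 320, S 486, P 0, Q 202.
S and R advance.
Runoff: S is preferred to R by 486 voters; R by 522.
R wins the runoff.

R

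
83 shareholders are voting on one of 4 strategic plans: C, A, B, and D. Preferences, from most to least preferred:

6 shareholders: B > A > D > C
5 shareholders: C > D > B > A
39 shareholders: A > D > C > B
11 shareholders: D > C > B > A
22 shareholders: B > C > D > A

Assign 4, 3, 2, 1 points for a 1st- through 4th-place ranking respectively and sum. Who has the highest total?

C: 6·1 + 5·4 + 39·2 + 11·3 + 22·3 = 203
A: 6·3 + 5·1 + 39·4 + 11·1 + 22·1 = 212
B: 6·4 + 5·2 + 39·1 + 11·2 + 22·4 = 183
D: 6·2 + 5·3 + 39·3 + 11·4 + 22·2 = 232
D has the highest Borda score (232).

D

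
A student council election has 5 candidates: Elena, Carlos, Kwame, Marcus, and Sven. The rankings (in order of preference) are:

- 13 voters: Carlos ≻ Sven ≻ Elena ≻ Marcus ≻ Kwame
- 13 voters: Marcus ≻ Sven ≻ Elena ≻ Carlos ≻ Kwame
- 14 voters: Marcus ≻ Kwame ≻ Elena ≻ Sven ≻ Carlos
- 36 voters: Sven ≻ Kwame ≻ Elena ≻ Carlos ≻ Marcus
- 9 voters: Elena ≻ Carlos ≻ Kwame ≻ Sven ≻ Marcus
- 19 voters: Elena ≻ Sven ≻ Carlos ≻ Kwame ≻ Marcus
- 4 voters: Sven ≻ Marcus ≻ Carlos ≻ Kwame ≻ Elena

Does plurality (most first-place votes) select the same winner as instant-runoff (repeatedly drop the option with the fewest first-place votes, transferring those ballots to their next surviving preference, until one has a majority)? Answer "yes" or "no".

Plurality — first-place votes: Elena 28, Carlos 13, Kwame 0, Marcus 27, Sven 40. Winner: Sven.
Instant-runoff — R1 Elena 28, Carlos 13, Kwame 0, Marcus 27, Sven 40 (Kwame out); R2 Elena 28, Carlos 13, Marcus 27, Sven 40 (Carlos out); R3 Elena 28, Marcus 27, Sven 53 (Marcus out); R4 Elena 42, Sven 66 (Sven winner). Winner: Sven.
The two methods agree.

yes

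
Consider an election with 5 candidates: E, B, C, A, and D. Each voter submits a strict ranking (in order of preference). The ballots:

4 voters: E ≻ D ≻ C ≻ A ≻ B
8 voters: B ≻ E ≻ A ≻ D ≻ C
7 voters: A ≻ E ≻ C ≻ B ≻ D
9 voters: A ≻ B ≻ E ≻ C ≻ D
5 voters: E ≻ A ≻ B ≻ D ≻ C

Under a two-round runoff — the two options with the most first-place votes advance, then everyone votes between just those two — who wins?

E

Round 1 first-place votes: E 9, B 8, C 0, A 16, D 0.
A and E advance.
Runoff: A is preferred to E by 16 voters; E by 17.
E wins the runoff.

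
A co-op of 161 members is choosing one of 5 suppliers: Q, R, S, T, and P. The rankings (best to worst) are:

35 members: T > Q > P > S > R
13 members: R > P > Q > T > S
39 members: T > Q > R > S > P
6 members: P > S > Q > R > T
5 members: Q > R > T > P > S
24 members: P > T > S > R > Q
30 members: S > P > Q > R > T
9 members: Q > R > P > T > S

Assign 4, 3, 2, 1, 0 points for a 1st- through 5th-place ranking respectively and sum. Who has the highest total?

Q: 35·3 + 13·2 + 39·3 + 6·2 + 5·4 + 24·0 + 30·2 + 9·4 = 376
R: 35·0 + 13·4 + 39·2 + 6·1 + 5·3 + 24·1 + 30·1 + 9·3 = 232
S: 35·1 + 13·0 + 39·1 + 6·3 + 5·0 + 24·2 + 30·4 + 9·0 = 260
T: 35·4 + 13·1 + 39·4 + 6·0 + 5·2 + 24·3 + 30·0 + 9·1 = 400
P: 35·2 + 13·3 + 39·0 + 6·4 + 5·1 + 24·4 + 30·3 + 9·2 = 342
T has the highest Borda score (400).

T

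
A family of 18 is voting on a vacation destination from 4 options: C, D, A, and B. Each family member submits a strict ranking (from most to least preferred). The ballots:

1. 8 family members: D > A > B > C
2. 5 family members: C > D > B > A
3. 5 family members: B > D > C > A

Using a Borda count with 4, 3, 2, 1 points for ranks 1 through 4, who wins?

C: 8·1 + 5·4 + 5·2 = 38
D: 8·4 + 5·3 + 5·3 = 62
A: 8·3 + 5·1 + 5·1 = 34
B: 8·2 + 5·2 + 5·4 = 46
D has the highest Borda score (62).

D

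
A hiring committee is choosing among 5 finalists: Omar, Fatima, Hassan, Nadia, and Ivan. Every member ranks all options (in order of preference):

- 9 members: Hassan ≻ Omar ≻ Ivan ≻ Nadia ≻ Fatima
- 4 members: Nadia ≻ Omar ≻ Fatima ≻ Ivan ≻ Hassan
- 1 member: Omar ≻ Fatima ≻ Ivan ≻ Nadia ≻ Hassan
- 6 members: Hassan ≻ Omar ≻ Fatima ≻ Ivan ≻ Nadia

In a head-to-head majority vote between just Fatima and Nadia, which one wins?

Nadia

Voters preferring Fatima to Nadia: 7; preferring Nadia to Fatima: 13.
Nadia wins the head-to-head.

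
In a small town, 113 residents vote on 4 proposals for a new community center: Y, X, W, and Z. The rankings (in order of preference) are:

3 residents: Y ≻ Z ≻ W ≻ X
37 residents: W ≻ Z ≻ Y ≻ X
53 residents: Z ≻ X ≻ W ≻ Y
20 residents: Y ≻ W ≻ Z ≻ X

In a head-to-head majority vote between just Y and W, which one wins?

W

Voters preferring Y to W: 23; preferring W to Y: 90.
W wins the head-to-head.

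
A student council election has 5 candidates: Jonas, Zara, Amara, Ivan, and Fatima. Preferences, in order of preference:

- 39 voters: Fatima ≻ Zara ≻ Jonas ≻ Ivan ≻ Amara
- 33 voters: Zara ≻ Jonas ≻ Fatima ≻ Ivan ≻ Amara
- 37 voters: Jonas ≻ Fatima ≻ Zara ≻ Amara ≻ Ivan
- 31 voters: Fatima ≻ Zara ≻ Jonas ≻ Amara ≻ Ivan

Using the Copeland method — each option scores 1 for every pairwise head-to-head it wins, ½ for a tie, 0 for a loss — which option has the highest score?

Jonas: beats Amara and Ivan; ties Fatima; loses to Zara → score 2.5.
Zara: beats Jonas, Amara, and Ivan; loses to Fatima → score 3.
Amara: loses to Jonas, Zara, Ivan, and Fatima → score 0.
Ivan: beats Amara; loses to Jonas, Zara, and Fatima → score 1.
Fatima: beats Zara, Amara, and Ivan; ties Jonas → score 3.5.
Fatima has the best pairwise record.

Fatima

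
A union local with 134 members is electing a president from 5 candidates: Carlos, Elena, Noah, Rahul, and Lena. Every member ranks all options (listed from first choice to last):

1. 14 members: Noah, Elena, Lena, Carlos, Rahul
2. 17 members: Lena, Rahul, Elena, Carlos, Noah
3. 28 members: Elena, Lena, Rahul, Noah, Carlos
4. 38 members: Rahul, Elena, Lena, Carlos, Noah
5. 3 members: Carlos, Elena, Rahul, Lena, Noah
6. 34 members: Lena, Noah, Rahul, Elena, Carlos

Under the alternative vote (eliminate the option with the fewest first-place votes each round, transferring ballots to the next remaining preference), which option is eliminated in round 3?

Round 1: Carlos 3, Elena 28, Noah 14, Rahul 38, Lena 51. Eliminate Carlos.
Round 2: Elena 31, Noah 14, Rahul 38, Lena 51. Eliminate Noah.
Round 3: Elena 45, Rahul 38, Lena 51. Eliminate Rahul.

Rahul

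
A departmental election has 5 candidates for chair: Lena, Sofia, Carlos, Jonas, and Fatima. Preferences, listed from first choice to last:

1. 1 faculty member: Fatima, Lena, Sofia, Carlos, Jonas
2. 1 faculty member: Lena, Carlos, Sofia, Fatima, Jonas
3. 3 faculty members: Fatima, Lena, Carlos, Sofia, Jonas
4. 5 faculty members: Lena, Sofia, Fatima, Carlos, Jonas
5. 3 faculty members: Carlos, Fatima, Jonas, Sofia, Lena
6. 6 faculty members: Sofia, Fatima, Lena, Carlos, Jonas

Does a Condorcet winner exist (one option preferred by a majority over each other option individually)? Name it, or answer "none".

none

Checking pairwise contests:
Fatima beats Lena 13–6.
Lena beats Sofia 10–9.
Lena beats Carlos 16–3.
Lena beats Jonas 16–3.
Sofia beats Fatima 12–7.
Every option loses at least one head-to-head, so there is no Condorcet winner.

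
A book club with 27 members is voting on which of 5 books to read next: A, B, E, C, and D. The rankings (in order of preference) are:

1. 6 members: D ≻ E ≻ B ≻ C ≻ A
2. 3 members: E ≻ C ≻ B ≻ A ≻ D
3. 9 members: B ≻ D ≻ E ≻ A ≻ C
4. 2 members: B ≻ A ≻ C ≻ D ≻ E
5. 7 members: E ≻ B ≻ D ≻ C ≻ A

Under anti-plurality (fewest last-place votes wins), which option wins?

B

Last-place votes: A 13, B 0, E 2, C 9, D 3.
B is ranked last by the fewest voters, so B wins.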